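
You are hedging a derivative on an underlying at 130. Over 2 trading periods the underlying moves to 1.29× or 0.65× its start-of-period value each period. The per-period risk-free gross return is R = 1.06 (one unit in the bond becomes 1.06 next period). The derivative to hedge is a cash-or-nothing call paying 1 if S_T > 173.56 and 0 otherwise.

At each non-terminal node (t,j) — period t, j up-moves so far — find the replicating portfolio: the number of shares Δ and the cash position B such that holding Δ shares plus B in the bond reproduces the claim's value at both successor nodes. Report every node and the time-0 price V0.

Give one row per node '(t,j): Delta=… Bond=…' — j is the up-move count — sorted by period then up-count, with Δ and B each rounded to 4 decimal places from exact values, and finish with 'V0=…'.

No-arbitrage ⇒ martingale measure with p* = (R−d)/(u−d) = 0.6406.
Payoff layer (t=2): V(2,0)=0.0000, V(2,1)=0.0000, V(2,2)=1.0000
  t=1,j=0: stock 84.5000 → up 109.0050 (V=0.0000), down 54.9250 (V=0.0000). Price 0.0000; hedge Δ=0.0000, bond B=0.0000.
  t=1,j=1: stock 167.7000 → up 216.3330 (V=1.0000), down 109.0050 (V=0.0000). Price 0.6044; hedge Δ=0.0093, bond B=-0.9581.
  t=0,j=0: stock 130.0000 → up 167.7000 (V=0.6044), down 84.5000 (V=0.0000). Price 0.3653; hedge Δ=0.0073, bond B=-0.5791.
Check: Δ(0,0)·S0 + B(0,0) = 0.3653 = V0.

(0,0): Delta=0.0073 Bond=-0.5791
(1,0): Delta=0.0000 Bond=0.0000
(1,1): Delta=0.0093 Bond=-0.9581
V0=0.3653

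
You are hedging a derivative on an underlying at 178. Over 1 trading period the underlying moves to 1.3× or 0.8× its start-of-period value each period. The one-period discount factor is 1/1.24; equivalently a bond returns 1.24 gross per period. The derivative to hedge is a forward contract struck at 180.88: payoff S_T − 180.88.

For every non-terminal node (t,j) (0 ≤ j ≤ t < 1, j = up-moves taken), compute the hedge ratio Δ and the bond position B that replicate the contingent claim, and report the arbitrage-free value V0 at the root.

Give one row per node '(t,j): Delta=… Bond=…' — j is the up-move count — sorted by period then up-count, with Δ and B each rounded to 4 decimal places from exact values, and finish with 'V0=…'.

Under the risk-neutral measure, an up-move has probability p* = (R−d)/(u−d) = 0.8800 and values discount at R = 1.24.
Terminal values V(1,·): V(1,0)=-38.4800, V(1,1)=50.5200
  t=0,j=0: stock 178.0000 → up 231.4000 (V=50.5200), down 142.4000 (V=-38.4800). Price 32.1290; hedge Δ=1.0000, bond B=-145.8710.
Check: Δ(0,0)·S0 + B(0,0) = 32.1290 = V0.

(0,0): Delta=1.0000 Bond=-145.8710
V0=32.1290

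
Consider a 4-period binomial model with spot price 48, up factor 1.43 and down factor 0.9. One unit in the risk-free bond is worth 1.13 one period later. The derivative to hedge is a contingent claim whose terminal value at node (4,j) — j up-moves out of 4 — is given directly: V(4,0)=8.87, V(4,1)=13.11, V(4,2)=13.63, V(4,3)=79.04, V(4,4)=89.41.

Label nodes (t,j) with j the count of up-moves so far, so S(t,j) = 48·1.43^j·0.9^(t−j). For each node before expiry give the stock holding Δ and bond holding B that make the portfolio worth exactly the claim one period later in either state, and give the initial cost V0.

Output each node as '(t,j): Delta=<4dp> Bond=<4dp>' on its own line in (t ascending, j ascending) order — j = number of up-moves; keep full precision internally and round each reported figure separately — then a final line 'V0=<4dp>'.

(0,0): Delta=0.6198 Bond=-12.7193
(1,0): Delta=0.4765 Bond=-8.1842
(1,1): Delta=0.7374 Bond=-22.4448
(2,0): Delta=0.1128 Bond=4.8957
(2,1): Delta=0.7752 Bond=-27.6967
(2,2): Delta=0.7064 Bond=-22.3183
(3,0): Delta=0.2286 Bond=1.4779
(3,1): Delta=0.0176 Bond=10.8203
(3,2): Delta=1.3971 Bond=-86.2333
(3,3): Delta=0.1394 Bond=54.3633
V0=17.0310

The replicating-portfolio and risk-neutral prices coincide; use p* = (1.13−0.9)/(1.43−0.9) = 0.4340 for the latter.
Terminal values V(4,·): V(4,0)=8.8700, V(4,1)=13.1100, V(4,2)=13.6300, V(4,3)=79.0400, V(4,4)=89.4100
Node (3,0) S=34.9920: V=(p*·13.1100+(1−p*)·8.8700)/1.13=9.4779; Δ=(13.1100−8.8700)/(50.0386−31.4928)=0.2286; B=V−Δ·S=1.4779
Node (3,1) S=55.5984: V=(p*·13.6300+(1−p*)·13.1100)/1.13=11.8015; Δ=(13.6300−13.1100)/(79.5057−50.0386)=0.0176; B=V−Δ·S=10.8203
Node (3,2) S=88.3397: V=(p*·79.0400+(1−p*)·13.6300)/1.13=37.1818; Δ=(79.0400−13.6300)/(126.3257−79.5057)=1.3971; B=V−Δ·S=-86.2333
Node (3,3) S=140.3619: V=(p*·89.4100+(1−p*)·79.0400)/1.13=73.9294; Δ=(89.4100−79.0400)/(200.7176−126.3257)=0.1394; B=V−Δ·S=54.3633
Node (2,0) S=38.8800: V=(p*·11.8015+(1−p*)·9.4779)/1.13=9.2798; Δ=(11.8015−9.4779)/(55.5984−34.9920)=0.1128; B=V−Δ·S=4.8957
Node (2,1) S=61.7760: V=(p*·37.1818+(1−p*)·11.8015)/1.13=20.1908; Δ=(37.1818−11.8015)/(88.3397−55.5984)=0.7752; B=V−Δ·S=-27.6967
Node (2,2) S=98.1552: V=(p*·73.9294+(1−p*)·37.1818)/1.13=47.0167; Δ=(73.9294−37.1818)/(140.3619−88.3397)=0.7064; B=V−Δ·S=-22.3183
Node (1,0) S=43.2000: V=(p*·20.1908+(1−p*)·9.2798)/1.13=12.4025; Δ=(20.1908−9.2798)/(61.7760−38.8800)=0.4765; B=V−Δ·S=-8.1842
Node (1,1) S=68.6400: V=(p*·47.0167+(1−p*)·20.1908)/1.13=28.1701; Δ=(47.0167−20.1908)/(98.1552−61.7760)=0.7374; B=V−Δ·S=-22.4448
Node (0,0) S=48.0000: V=(p*·28.1701+(1−p*)·12.4025)/1.13=17.0310; Δ=(28.1701−12.4025)/(68.6400−43.2000)=0.6198; B=V−Δ·S=-12.7193
Self-financing check: at every node Δ·S+B equals the discounted successor values.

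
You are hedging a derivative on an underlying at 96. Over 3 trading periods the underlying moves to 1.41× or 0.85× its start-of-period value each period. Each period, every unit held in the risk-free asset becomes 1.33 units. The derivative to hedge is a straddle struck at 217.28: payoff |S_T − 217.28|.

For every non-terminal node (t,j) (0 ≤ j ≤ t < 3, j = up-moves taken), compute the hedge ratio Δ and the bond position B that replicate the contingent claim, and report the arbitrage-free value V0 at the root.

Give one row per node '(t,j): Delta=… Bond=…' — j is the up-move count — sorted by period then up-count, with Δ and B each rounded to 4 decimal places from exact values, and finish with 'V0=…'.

Under the risk-neutral measure, an up-move has probability p* = (R−d)/(u−d) = 0.8571 and values discount at R = 1.33.
Terminal values V(3,·): V(3,0)=158.3240, V(3,1)=119.4824, V(3,2)=55.0510, V(3,3)=51.8292
(2,0): S=69.3600. Δ = (V_up−V_dn)/(S_up−S_dn) = (119.4824−158.3240)/(97.7976−58.9560) = -1.0000. V = [p*·119.4824 + (1−p*)·158.3240]/1.33 = 94.0084. B = V − Δ·S = 163.3684.
(2,1): S=115.0560. Δ = (V_up−V_dn)/(S_up−S_dn) = (55.0510−119.4824)/(162.2290−97.7976) = -1.0000. V = [p*·55.0510 + (1−p*)·119.4824]/1.33 = 48.3124. B = V − Δ·S = 163.3684.
(2,2): S=190.8576. Δ = (V_up−V_dn)/(S_up−S_dn) = (51.8292−55.0510)/(269.1092−162.2290) = -0.0301. V = [p*·51.8292 + (1−p*)·55.0510]/1.33 = 39.3154. B = V − Δ·S = 45.0687.
(1,0): S=81.6000. Δ = (V_up−V_dn)/(S_up−S_dn) = (48.3124−94.0084)/(115.0560−69.3600) = -1.0000. V = [p*·48.3124 + (1−p*)·94.0084]/1.33 = 41.2334. B = V − Δ·S = 122.8334.
(1,1): S=135.3600. Δ = (V_up−V_dn)/(S_up−S_dn) = (39.3154−48.3124)/(190.8576−115.0560) = -0.1187. V = [p*·39.3154 + (1−p*)·48.3124]/1.33 = 30.5268. B = V − Δ·S = 46.5929.
(0,0): S=96.0000. Δ = (V_up−V_dn)/(S_up−S_dn) = (30.5268−41.2334)/(135.3600−81.6000) = -0.1992. V = [p*·30.5268 + (1−p*)·41.2334]/1.33 = 24.1025. B = V − Δ·S = 43.2214.
The time-0 hedge costs 24.1025, which is the no-arbitrage price.

(0,0): Delta=-0.1992 Bond=43.2214
(1,0): Delta=-1.0000 Bond=122.8334
(1,1): Delta=-0.1187 Bond=46.5929
(2,0): Delta=-1.0000 Bond=163.3684
(2,1): Delta=-1.0000 Bond=163.3684
(2,2): Delta=-0.0301 Bond=45.0687
V0=24.1025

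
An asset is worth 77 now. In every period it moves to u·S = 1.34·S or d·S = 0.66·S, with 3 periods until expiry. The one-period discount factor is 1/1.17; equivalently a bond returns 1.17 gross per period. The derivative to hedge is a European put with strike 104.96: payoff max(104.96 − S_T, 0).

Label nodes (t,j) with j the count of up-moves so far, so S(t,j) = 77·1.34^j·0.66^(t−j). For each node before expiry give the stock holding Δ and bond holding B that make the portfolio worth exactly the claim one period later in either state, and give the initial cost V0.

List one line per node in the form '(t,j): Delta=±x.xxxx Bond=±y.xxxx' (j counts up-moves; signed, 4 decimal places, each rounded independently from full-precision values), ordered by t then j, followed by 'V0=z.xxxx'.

Risk-neutral probability p* = (R−d)/(u−d) = (1.17−0.66)/(1.34−0.66) = 0.7500.
Terminal values V(3,·): V(3,0)=82.8228, V(3,1)=60.0148, V(3,2)=13.7076, V(3,3)=0.0000
Node (2,0) S=33.5412: V=(p*·60.0148+(1−p*)·82.8228)/1.17=56.1682; Δ=(60.0148−82.8228)/(44.9452−22.1372)=-1.0000; B=V−Δ·S=89.7094
Node (2,1) S=68.0988: V=(p*·13.7076+(1−p*)·60.0148)/1.17=21.6106; Δ=(13.7076−60.0148)/(91.2524−44.9452)=-1.0000; B=V−Δ·S=89.7094
Node (2,2) S=138.2612: V=(p*·0.0000+(1−p*)·13.7076)/1.17=2.9290; Δ=(0.0000−13.7076)/(185.2700−91.2524)=-0.1458; B=V−Δ·S=23.0872
Node (1,0) S=50.8200: V=(p*·21.6106+(1−p*)·56.1682)/1.17=25.8547; Δ=(21.6106−56.1682)/(68.0988−33.5412)=-1.0000; B=V−Δ·S=76.6747
Node (1,1) S=103.1800: V=(p*·2.9290+(1−p*)·21.6106)/1.17=6.4952; Δ=(2.9290−21.6106)/(138.2612−68.0988)=-0.2663; B=V−Δ·S=33.9682
Node (0,0) S=77.0000: V=(p*·6.4952+(1−p*)·25.8547)/1.17=9.6881; Δ=(6.4952−25.8547)/(103.1800−50.8200)=-0.3697; B=V−Δ·S=38.1580
Self-financing check: at every node Δ·S+B equals the discounted successor values.

(0,0): Delta=-0.3697 Bond=38.1580
(1,0): Delta=-1.0000 Bond=76.6747
(1,1): Delta=-0.2663 Bond=33.9682
(2,0): Delta=-1.0000 Bond=89.7094
(2,1): Delta=-1.0000 Bond=89.7094
(2,2): Delta=-0.1458 Bond=23.0872
V0=9.6881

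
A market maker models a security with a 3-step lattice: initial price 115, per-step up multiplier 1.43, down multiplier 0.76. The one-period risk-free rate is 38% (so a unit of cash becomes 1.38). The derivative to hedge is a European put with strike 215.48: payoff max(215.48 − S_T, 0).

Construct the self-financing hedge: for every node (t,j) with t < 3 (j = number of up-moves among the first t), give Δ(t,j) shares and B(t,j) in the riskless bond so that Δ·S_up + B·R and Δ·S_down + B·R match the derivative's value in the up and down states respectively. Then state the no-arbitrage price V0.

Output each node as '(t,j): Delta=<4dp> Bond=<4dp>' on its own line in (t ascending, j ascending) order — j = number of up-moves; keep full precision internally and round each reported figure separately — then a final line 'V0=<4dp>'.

Under the risk-neutral measure, an up-move has probability p* = (R−d)/(u−d) = 0.9254 and values discount at R = 1.38.
Payoff layer (t=3): V(3,0)=164.9978, V(3,1)=120.4937, V(3,2)=36.7557, V(3,3)=0.0000
  t=2,j=0: stock 66.4240 → up 94.9863 (V=120.4937), down 50.4822 (V=164.9978). Price 89.7209; hedge Δ=-1.0000, bond B=156.1449.
  t=2,j=1: stock 124.9820 → up 178.7243 (V=36.7557), down 94.9863 (V=120.4937). Price 31.1629; hedge Δ=-1.0000, bond B=156.1449.
  t=2,j=2: stock 235.1635 → up 336.2838 (V=0.0000), down 178.7243 (V=36.7557). Price 1.9877; hedge Δ=-0.2333, bond B=56.8470.
  t=1,j=0: stock 87.4000 → up 124.9820 (V=31.1629), down 66.4240 (V=89.7209). Price 25.7485; hedge Δ=-1.0000, bond B=113.1485.
  t=1,j=1: stock 164.4500 → up 235.1635 (V=1.9877), down 124.9820 (V=31.1629). Price 3.0181; hedge Δ=-0.2648, bond B=46.5632.
  t=0,j=0: stock 115.0000 → up 164.4500 (V=3.0181), down 87.4000 (V=25.7485). Price 3.4162; hedge Δ=-0.2950, bond B=37.3422.
Root portfolio cost Δ·115+B reproduces V0=3.4162.

(0,0): Delta=-0.2950 Bond=37.3422
(1,0): Delta=-1.0000 Bond=113.1485
(1,1): Delta=-0.2648 Bond=46.5632
(2,0): Delta=-1.0000 Bond=156.1449
(2,1): Delta=-1.0000 Bond=156.1449
(2,2): Delta=-0.2333 Bond=56.8470
V0=3.4162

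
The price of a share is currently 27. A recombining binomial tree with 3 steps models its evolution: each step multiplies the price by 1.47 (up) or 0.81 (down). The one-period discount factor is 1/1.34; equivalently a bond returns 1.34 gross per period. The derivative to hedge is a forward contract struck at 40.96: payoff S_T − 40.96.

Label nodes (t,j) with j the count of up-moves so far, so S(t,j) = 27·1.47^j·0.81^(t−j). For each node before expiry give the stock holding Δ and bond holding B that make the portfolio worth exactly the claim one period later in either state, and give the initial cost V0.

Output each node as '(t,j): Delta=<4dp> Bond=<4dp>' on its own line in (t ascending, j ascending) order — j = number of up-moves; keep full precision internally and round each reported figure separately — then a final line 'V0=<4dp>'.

(0,0): Delta=1.0000 Bond=-17.0234
(1,0): Delta=1.0000 Bond=-22.8113
(1,1): Delta=1.0000 Bond=-22.8113
(2,0): Delta=1.0000 Bond=-30.5672
(2,1): Delta=1.0000 Bond=-30.5672
(2,2): Delta=1.0000 Bond=-30.5672
V0=9.9766

Since d<R<u, set p* = (R−d)/(u−d) = 0.8030; price each node as the discounted p*-expectation of its children.
Terminal values V(3,·): V(3,0)=-26.6111, V(3,1)=-14.9194, V(3,2)=6.2989, V(3,3)=44.8061
(2,0): S=17.7147. Δ = (V_up−V_dn)/(S_up−S_dn) = (-14.9194−-26.6111)/(26.0406−14.3489) = 1.0000. V = [p*·-14.9194 + (1−p*)·-26.6111]/1.34 = -12.8525. B = V − Δ·S = -30.5672.
(2,1): S=32.1489. Δ = (V_up−V_dn)/(S_up−S_dn) = (6.2989−-14.9194)/(47.2589−26.0406) = 1.0000. V = [p*·6.2989 + (1−p*)·-14.9194]/1.34 = 1.5817. B = V − Δ·S = -30.5672.
(2,2): S=58.3443. Δ = (V_up−V_dn)/(S_up−S_dn) = (44.8061−6.2989)/(85.7661−47.2589) = 1.0000. V = [p*·44.8061 + (1−p*)·6.2989]/1.34 = 27.7771. B = V − Δ·S = -30.5672.
(1,0): S=21.8700. Δ = (V_up−V_dn)/(S_up−S_dn) = (1.5817−-12.8525)/(32.1489−17.7147) = 1.0000. V = [p*·1.5817 + (1−p*)·-12.8525]/1.34 = -0.9413. B = V − Δ·S = -22.8113.
(1,1): S=39.6900. Δ = (V_up−V_dn)/(S_up−S_dn) = (27.7771−1.5817)/(58.3443−32.1489) = 1.0000. V = [p*·27.7771 + (1−p*)·1.5817]/1.34 = 16.8787. B = V − Δ·S = -22.8113.
(0,0): S=27.0000. Δ = (V_up−V_dn)/(S_up−S_dn) = (16.8787−-0.9413)/(39.6900−21.8700) = 1.0000. V = [p*·16.8787 + (1−p*)·-0.9413]/1.34 = 9.9766. B = V − Δ·S = -17.0234.
Root portfolio cost Δ·27+B reproduces V0=9.9766.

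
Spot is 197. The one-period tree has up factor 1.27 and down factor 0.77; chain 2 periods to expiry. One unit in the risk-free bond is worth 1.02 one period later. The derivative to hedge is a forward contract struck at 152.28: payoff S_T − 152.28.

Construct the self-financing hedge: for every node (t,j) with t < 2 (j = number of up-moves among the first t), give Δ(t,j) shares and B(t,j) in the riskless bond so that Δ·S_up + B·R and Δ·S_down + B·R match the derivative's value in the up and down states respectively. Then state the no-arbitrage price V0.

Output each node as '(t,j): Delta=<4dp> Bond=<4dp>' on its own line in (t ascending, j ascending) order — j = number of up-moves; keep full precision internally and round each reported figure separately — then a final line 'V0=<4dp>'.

(0,0): Delta=1.0000 Bond=-146.3668
(1,0): Delta=1.0000 Bond=-149.2941
(1,1): Delta=1.0000 Bond=-149.2941
V0=50.6332

Risk-neutral probability p* = (R−d)/(u−d) = (1.02−0.77)/(1.27−0.77) = 0.5000.
Terminal values V(2,·): V(2,0)=-35.4787, V(2,1)=40.3663, V(2,2)=165.4613
Node (1,0) S=151.6900: V=(p*·40.3663+(1−p*)·-35.4787)/1.02=2.3959; Δ=(40.3663−-35.4787)/(192.6463−116.8013)=1.0000; B=V−Δ·S=-149.2941
Node (1,1) S=250.1900: V=(p*·165.4613+(1−p*)·40.3663)/1.02=100.8959; Δ=(165.4613−40.3663)/(317.7413−192.6463)=1.0000; B=V−Δ·S=-149.2941
Node (0,0) S=197.0000: V=(p*·100.8959+(1−p*)·2.3959)/1.02=50.6332; Δ=(100.8959−2.3959)/(250.1900−151.6900)=1.0000; B=V−Δ·S=-146.3668
Check: Δ(0,0)·S0 + B(0,0) = 50.6332 = V0.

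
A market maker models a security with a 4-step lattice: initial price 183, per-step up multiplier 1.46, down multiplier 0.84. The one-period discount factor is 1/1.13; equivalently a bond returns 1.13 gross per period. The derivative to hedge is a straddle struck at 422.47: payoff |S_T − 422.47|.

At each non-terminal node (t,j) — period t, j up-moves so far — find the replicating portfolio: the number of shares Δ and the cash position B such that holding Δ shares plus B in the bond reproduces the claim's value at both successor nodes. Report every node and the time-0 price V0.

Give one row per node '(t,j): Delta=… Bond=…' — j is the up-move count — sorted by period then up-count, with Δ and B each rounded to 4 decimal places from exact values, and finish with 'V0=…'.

No-arbitrage ⇒ martingale measure with p* = (R−d)/(u−d) = 0.4677.
Terminal values V(4,·): V(4,0)=331.3595, V(4,1)=264.1113, V(4,2)=147.2276, V(4,3)=55.9275, V(4,4)=409.0305
  t=3,j=0: stock 108.4648 → up 158.3587 (V=264.1113), down 91.1105 (V=331.3595). Price 265.4024; hedge Δ=-1.0000, bond B=373.8673.
  t=3,j=1: stock 188.5222 → up 275.2424 (V=147.2276), down 158.3587 (V=264.1113). Price 185.3450; hedge Δ=-1.0000, bond B=373.8673.
  t=3,j=2: stock 327.6696 → up 478.3975 (V=55.9275), down 275.2424 (V=147.2276). Price 92.4980; hedge Δ=-0.4494, bond B=239.7561.
  t=3,j=3: stock 569.5209 → up 831.5005 (V=409.0305), down 478.3975 (V=55.9275). Price 195.6536; hedge Δ=1.0000, bond B=-373.8673.
  t=2,j=0: stock 129.1248 → up 188.5222 (V=185.3450), down 108.4648 (V=265.4024). Price 201.7312; hedge Δ=-1.0000, bond B=330.8560.
  t=2,j=1: stock 224.4312 → up 327.6696 (V=92.4980), down 188.5222 (V=185.3450). Price 125.5899; hedge Δ=-0.6673, bond B=275.3432.
  t=2,j=2: stock 390.0828 → up 569.5209 (V=195.6536), down 327.6696 (V=92.4980). Price 124.5559; hedge Δ=0.4265, bond B=-41.8241.
  t=1,j=0: stock 153.7200 → up 224.4312 (V=125.5899), down 129.1248 (V=201.7312). Price 147.0059; hedge Δ=-0.7989, bond B=269.8145.
  t=1,j=1: stock 267.1800 → up 390.0828 (V=124.5559), down 224.4312 (V=125.5899). Price 110.7135; hedge Δ=-0.0062, bond B=112.3812.
  t=0,j=0: stock 183.0000 → up 267.1800 (V=110.7135), down 153.7200 (V=147.0059). Price 115.0712; hedge Δ=-0.3199, bond B=173.6074.
Check: Δ(0,0)·S0 + B(0,0) = 115.0712 = V0.

(0,0): Delta=-0.3199 Bond=173.6074
(1,0): Delta=-0.7989 Bond=269.8145
(1,1): Delta=-0.0062 Bond=112.3812
(2,0): Delta=-1.0000 Bond=330.8560
(2,1): Delta=-0.6673 Bond=275.3432
(2,2): Delta=0.4265 Bond=-41.8241
(3,0): Delta=-1.0000 Bond=373.8673
(3,1): Delta=-1.0000 Bond=373.8673
(3,2): Delta=-0.4494 Bond=239.7561
(3,3): Delta=1.0000 Bond=-373.8673
V0=115.0712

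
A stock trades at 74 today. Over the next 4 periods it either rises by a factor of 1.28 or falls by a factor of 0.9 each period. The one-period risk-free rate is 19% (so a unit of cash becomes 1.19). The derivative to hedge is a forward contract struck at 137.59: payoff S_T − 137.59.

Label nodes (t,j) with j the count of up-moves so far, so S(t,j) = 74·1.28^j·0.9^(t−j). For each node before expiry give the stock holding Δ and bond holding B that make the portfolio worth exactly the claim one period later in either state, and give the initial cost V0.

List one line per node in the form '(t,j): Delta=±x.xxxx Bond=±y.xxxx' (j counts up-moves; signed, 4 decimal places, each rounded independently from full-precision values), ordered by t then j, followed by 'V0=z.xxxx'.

Risk-neutral probability p* = (R−d)/(u−d) = (1.19−0.9)/(1.28−0.9) = 0.7632.
Terminal values V(4,·): V(4,0)=-89.0386, V(4,1)=-68.5391, V(4,2)=-39.3843, V(4,3)=2.0803, V(4,4)=61.0522
(3,0): S=53.9460. Δ = (V_up−V_dn)/(S_up−S_dn) = (-68.5391−-89.0386)/(69.0509−48.5514) = 1.0000. V = [p*·-68.5391 + (1−p*)·-89.0386]/1.19 = -61.6758. B = V − Δ·S = -115.6218.
(3,1): S=76.7232. Δ = (V_up−V_dn)/(S_up−S_dn) = (-39.3843−-68.5391)/(98.2057−69.0509) = 1.0000. V = [p*·-39.3843 + (1−p*)·-68.5391]/1.19 = -38.8986. B = V − Δ·S = -115.6218.
(3,2): S=109.1174. Δ = (V_up−V_dn)/(S_up−S_dn) = (2.0803−-39.3843)/(139.6703−98.2057) = 1.0000. V = [p*·2.0803 + (1−p*)·-39.3843]/1.19 = -6.5044. B = V − Δ·S = -115.6218.
(3,3): S=155.1892. Δ = (V_up−V_dn)/(S_up−S_dn) = (61.0522−2.0803)/(198.6422−139.6703) = 1.0000. V = [p*·61.0522 + (1−p*)·2.0803]/1.19 = 39.5674. B = V − Δ·S = -115.6218.
(2,0): S=59.9400. Δ = (V_up−V_dn)/(S_up−S_dn) = (-38.8986−-61.6758)/(76.7232−53.9460) = 1.0000. V = [p*·-38.8986 + (1−p*)·-61.6758]/1.19 = -37.2212. B = V − Δ·S = -97.1612.
(2,1): S=85.2480. Δ = (V_up−V_dn)/(S_up−S_dn) = (-6.5044−-38.8986)/(109.1174−76.7232) = 1.0000. V = [p*·-6.5044 + (1−p*)·-38.8986]/1.19 = -11.9132. B = V − Δ·S = -97.1612.
(2,2): S=121.2416. Δ = (V_up−V_dn)/(S_up−S_dn) = (39.5674−-6.5044)/(155.1892−109.1174) = 1.0000. V = [p*·39.5674 + (1−p*)·-6.5044]/1.19 = 24.0804. B = V − Δ·S = -97.1612.
(1,0): S=66.6000. Δ = (V_up−V_dn)/(S_up−S_dn) = (-11.9132−-37.2212)/(85.2480−59.9400) = 1.0000. V = [p*·-11.9132 + (1−p*)·-37.2212]/1.19 = -15.0481. B = V − Δ·S = -81.6481.
(1,1): S=94.7200. Δ = (V_up−V_dn)/(S_up−S_dn) = (24.0804−-11.9132)/(121.2416−85.2480) = 1.0000. V = [p*·24.0804 + (1−p*)·-11.9132]/1.19 = 13.0719. B = V − Δ·S = -81.6481.
(0,0): S=74.0000. Δ = (V_up−V_dn)/(S_up−S_dn) = (13.0719−-15.0481)/(94.7200−66.6000) = 1.0000. V = [p*·13.0719 + (1−p*)·-15.0481]/1.19 = 5.3882. B = V − Δ·S = -68.6118.
Check: Δ(0,0)·S0 + B(0,0) = 5.3882 = V0.

(0,0): Delta=1.0000 Bond=-68.6118
(1,0): Delta=1.0000 Bond=-81.6481
(1,1): Delta=1.0000 Bond=-81.6481
(2,0): Delta=1.0000 Bond=-97.1612
(2,1): Delta=1.0000 Bond=-97.1612
(2,2): Delta=1.0000 Bond=-97.1612
(3,0): Delta=1.0000 Bond=-115.6218
(3,1): Delta=1.0000 Bond=-115.6218
(3,2): Delta=1.0000 Bond=-115.6218
(3,3): Delta=1.0000 Bond=-115.6218
V0=5.3882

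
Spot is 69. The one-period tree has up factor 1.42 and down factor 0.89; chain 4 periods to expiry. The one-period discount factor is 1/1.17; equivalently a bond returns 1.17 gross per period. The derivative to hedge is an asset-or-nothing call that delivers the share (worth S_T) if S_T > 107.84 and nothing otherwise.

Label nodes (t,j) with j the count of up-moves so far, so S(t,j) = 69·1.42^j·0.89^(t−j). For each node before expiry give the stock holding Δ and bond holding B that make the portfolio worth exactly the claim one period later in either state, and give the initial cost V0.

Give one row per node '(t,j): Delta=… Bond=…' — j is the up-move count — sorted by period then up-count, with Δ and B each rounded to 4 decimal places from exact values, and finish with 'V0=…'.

(0,0): Delta=1.3697 Bond=-34.8264
(1,0): Delta=1.6439 Bond=-57.5889
(1,1): Delta=1.2162 Bond=-25.7093
(2,0): Delta=1.7179 Bond=-71.4217
(2,1): Delta=1.6025 Bond=-63.7694
(2,2): Delta=1.0000 Bond=0.0000
(3,0): Delta=0.0000 Bond=0.0000
(3,1): Delta=2.6792 Bond=-158.1736
(3,2): Delta=1.0000 Bond=0.0000
(3,3): Delta=1.0000 Bond=0.0000
V0=59.6811

Under the risk-neutral measure, an up-move has probability p* = (R−d)/(u−d) = 0.5283 and values discount at R = 1.17.
At expiry t=4: V(4,0)=0.0000, V(4,1)=0.0000, V(4,2)=110.2061, V(4,3)=175.8345, V(4,4)=280.5450
Node (3,0) S=48.6429: V=(p*·0.0000+(1−p*)·0.0000)/1.17=0.0000; Δ=(0.0000−0.0000)/(69.0729−43.2921)=0.0000; B=V−Δ·S=0.0000
Node (3,1) S=77.6100: V=(p*·110.2061+(1−p*)·0.0000)/1.17=49.7625; Δ=(110.2061−0.0000)/(110.2061−69.0729)=2.6792; B=V−Δ·S=-158.1736
Node (3,2) S=123.8271: V=(p*·175.8345+(1−p*)·110.2061)/1.17=123.8271; Δ=(175.8345−110.2061)/(175.8345−110.2061)=1.0000; B=V−Δ·S=0.0000
Node (3,3) S=197.5669: V=(p*·280.5450+(1−p*)·175.8345)/1.17=197.5669; Δ=(280.5450−175.8345)/(280.5450−175.8345)=1.0000; B=V−Δ·S=0.0000
Node (2,0) S=54.6549: V=(p*·49.7625+(1−p*)·0.0000)/1.17=22.4698; Δ=(49.7625−0.0000)/(77.6100−48.6429)=1.7179; B=V−Δ·S=-71.4217
Node (2,1) S=87.2022: V=(p*·123.8271+(1−p*)·49.7625)/1.17=75.9752; Δ=(123.8271−49.7625)/(123.8271−77.6100)=1.6025; B=V−Δ·S=-63.7694
Node (2,2) S=139.1316: V=(p*·197.5669+(1−p*)·123.8271)/1.17=139.1316; Δ=(197.5669−123.8271)/(197.5669−123.8271)=1.0000; B=V−Δ·S=0.0000
Node (1,0) S=61.4100: V=(p*·75.9752+(1−p*)·22.4698)/1.17=43.3648; Δ=(75.9752−22.4698)/(87.2022−54.6549)=1.6439; B=V−Δ·S=-57.5889
Node (1,1) S=97.9800: V=(p*·139.1316+(1−p*)·75.9752)/1.17=93.4537; Δ=(139.1316−75.9752)/(139.1316−87.2022)=1.2162; B=V−Δ·S=-25.7093
Node (0,0) S=69.0000: V=(p*·93.4537+(1−p*)·43.3648)/1.17=59.6811; Δ=(93.4537−43.3648)/(97.9800−61.4100)=1.3697; B=V−Δ·S=-34.8264
The time-0 hedge costs 59.6811, which is the no-arbitrage price.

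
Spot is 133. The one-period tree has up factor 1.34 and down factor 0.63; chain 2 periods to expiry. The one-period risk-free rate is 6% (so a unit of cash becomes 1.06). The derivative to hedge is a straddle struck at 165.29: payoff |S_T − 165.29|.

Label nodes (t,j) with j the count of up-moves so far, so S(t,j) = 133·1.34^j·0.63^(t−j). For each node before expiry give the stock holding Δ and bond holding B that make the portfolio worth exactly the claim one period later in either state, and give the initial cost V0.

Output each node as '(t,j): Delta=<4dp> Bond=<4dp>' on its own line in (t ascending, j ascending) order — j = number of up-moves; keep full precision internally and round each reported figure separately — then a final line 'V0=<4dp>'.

Risk-neutral probability p* = (R−d)/(u−d) = (1.06−0.63)/(1.34−0.63) = 0.6056.
Terminal payoffs: V(2,0)=112.5023, V(2,1)=53.0114, V(2,2)=73.5248
Node (1,0) S=83.7900: V=(p*·53.0114+(1−p*)·112.5023)/1.06=72.1440; Δ=(53.0114−112.5023)/(112.2786−52.7877)=-1.0000; B=V−Δ·S=155.9340
Node (1,1) S=178.2200: V=(p*·73.5248+(1−p*)·53.0114)/1.06=61.7311; Δ=(73.5248−53.0114)/(238.8148−112.2786)=0.1621; B=V−Δ·S=32.8390
Node (0,0) S=133.0000: V=(p*·61.7311+(1−p*)·72.1440)/1.06=62.1109; Δ=(61.7311−72.1440)/(178.2200−83.7900)=-0.1103; B=V−Δ·S=76.7769
The time-0 hedge costs 62.1109, which is the no-arbitrage price.

(0,0): Delta=-0.1103 Bond=76.7769
(1,0): Delta=-1.0000 Bond=155.9340
(1,1): Delta=0.1621 Bond=32.8390
V0=62.1109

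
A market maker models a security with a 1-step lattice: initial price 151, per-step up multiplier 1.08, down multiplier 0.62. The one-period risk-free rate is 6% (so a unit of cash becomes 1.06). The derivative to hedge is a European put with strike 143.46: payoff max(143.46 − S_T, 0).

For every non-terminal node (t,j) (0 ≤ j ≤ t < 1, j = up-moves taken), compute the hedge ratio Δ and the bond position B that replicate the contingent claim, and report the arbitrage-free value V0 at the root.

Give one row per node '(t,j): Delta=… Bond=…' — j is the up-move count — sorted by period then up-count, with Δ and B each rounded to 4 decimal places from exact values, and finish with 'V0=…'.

No-arbitrage ⇒ martingale measure with p* = (R−d)/(u−d) = 0.9565.
Terminal values V(1,·): V(1,0)=49.8400, V(1,1)=0.0000
Node (0,0) S=151.0000: V=(p*·0.0000+(1−p*)·49.8400)/1.06=2.0443; Δ=(0.0000−49.8400)/(163.0800−93.6200)=-0.7175; B=V−Δ·S=110.3921
Each (Δ,B) replicates both successor values, so the strategy is self-financing and V0 is arbitrage-free.

(0,0): Delta=-0.7175 Bond=110.3921
V0=2.0443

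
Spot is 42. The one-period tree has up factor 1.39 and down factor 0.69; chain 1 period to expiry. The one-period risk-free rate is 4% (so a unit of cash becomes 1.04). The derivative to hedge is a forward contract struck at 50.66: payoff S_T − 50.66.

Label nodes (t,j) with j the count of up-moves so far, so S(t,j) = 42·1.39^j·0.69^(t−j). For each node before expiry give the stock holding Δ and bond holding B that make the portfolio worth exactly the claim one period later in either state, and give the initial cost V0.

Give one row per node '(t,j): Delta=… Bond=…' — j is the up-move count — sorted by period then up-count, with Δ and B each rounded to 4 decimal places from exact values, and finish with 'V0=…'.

(0,0): Delta=1.0000 Bond=-48.7115
V0=-6.7115

Since d<R<u, set p* = (R−d)/(u−d) = 0.5000; price each node as the discounted p*-expectation of its children.
Payoff layer (t=1): V(1,0)=-21.6800, V(1,1)=7.7200
  t=0,j=0: stock 42.0000 → up 58.3800 (V=7.7200), down 28.9800 (V=-21.6800). Price -6.7115; hedge Δ=1.0000, bond B=-48.7115.
Root portfolio cost Δ·42+B reproduces V0=-6.7115.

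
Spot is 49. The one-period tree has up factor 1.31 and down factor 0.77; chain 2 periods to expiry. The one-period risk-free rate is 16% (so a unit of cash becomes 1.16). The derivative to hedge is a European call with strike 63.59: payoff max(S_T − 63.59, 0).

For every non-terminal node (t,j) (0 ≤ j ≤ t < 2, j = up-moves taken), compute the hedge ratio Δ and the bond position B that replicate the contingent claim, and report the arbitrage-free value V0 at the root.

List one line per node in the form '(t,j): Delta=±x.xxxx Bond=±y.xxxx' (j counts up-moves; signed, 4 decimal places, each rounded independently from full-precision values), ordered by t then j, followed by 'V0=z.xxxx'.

(0,0): Delta=0.4823 Bond=-15.6885
(1,0): Delta=0.0000 Bond=0.0000
(1,1): Delta=0.5914 Bond=-25.1982
V0=7.9461

Risk-neutral probability p* = (R−d)/(u−d) = (1.16−0.77)/(1.31−0.77) = 0.7222.
At expiry t=2: V(2,0)=0.0000, V(2,1)=0.0000, V(2,2)=20.4989
Node (1,0) S=37.7300: V=(p*·0.0000+(1−p*)·0.0000)/1.16=0.0000; Δ=(0.0000−0.0000)/(49.4263−29.0521)=0.0000; B=V−Δ·S=0.0000
Node (1,1) S=64.1900: V=(p*·20.4989+(1−p*)·0.0000)/1.16=12.7627; Δ=(20.4989−0.0000)/(84.0889−49.4263)=0.5914; B=V−Δ·S=-25.1982
Node (0,0) S=49.0000: V=(p*·12.7627+(1−p*)·0.0000)/1.16=7.9461; Δ=(12.7627−0.0000)/(64.1900−37.7300)=0.4823; B=V−Δ·S=-15.6885
Each (Δ,B) replicates both successor values, so the strategy is self-financing and V0 is arbitrage-free.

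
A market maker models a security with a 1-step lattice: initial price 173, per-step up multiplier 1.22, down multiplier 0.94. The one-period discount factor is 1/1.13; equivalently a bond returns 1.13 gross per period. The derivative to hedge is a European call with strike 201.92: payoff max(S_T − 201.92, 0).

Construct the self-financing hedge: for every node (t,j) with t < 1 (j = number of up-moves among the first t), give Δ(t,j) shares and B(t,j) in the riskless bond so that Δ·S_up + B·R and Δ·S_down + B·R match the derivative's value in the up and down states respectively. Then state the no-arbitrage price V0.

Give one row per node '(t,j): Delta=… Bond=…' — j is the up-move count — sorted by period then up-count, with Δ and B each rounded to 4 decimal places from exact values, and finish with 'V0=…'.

(0,0): Delta=0.1887 Bond=-27.1542
V0=5.4886

The replicating-portfolio and risk-neutral prices coincide; use p* = (1.13−0.94)/(1.22−0.94) = 0.6786 for the latter.
Terminal values V(1,·): V(1,0)=0.0000, V(1,1)=9.1400
  t=0,j=0: stock 173.0000 → up 211.0600 (V=9.1400), down 162.6200 (V=0.0000). Price 5.4886; hedge Δ=0.1887, bond B=-27.1542.
Self-financing check: at every node Δ·S+B equals the discounted successor values.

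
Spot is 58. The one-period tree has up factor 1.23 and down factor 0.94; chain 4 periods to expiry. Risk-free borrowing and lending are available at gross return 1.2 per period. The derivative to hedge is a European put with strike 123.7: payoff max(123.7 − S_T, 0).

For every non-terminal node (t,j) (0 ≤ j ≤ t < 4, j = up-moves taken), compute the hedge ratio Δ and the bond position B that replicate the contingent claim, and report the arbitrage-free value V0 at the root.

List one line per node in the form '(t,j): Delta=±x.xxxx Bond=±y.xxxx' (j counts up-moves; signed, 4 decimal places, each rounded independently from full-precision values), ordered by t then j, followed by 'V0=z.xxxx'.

(0,0): Delta=-0.7755 Bond=49.4551
(1,0): Delta=-1.0000 Bond=71.5856
(1,1): Delta=-0.7557 Bond=57.9339
(2,0): Delta=-1.0000 Bond=85.9028
(2,1): Delta=-1.0000 Bond=85.9028
(2,2): Delta=-0.7342 Bond=67.6304
(3,0): Delta=-1.0000 Bond=103.0833
(3,1): Delta=-1.0000 Bond=103.0833
(3,2): Delta=-1.0000 Bond=103.0833
(3,3): Delta=-0.7107 Bond=78.6264
V0=4.4759

Risk-neutral probability p* = (R−d)/(u−d) = (1.2−0.94)/(1.23−0.94) = 0.8966.
Payoff layer (t=4): V(4,0)=78.4166, V(4,1)=64.4461, V(4,2)=46.1657, V(4,3)=22.2455, V(4,4)=0.0000
(3,0): S=48.1739. Δ = (V_up−V_dn)/(S_up−S_dn) = (64.4461−78.4166)/(59.2539−45.2834) = -1.0000. V = [p*·64.4461 + (1−p*)·78.4166]/1.2 = 54.9095. B = V − Δ·S = 103.0833.
(3,1): S=63.0360. Δ = (V_up−V_dn)/(S_up−S_dn) = (46.1657−64.4461)/(77.5343−59.2539) = -1.0000. V = [p*·46.1657 + (1−p*)·64.4461]/1.2 = 40.0473. B = V − Δ·S = 103.0833.
(3,2): S=82.4833. Δ = (V_up−V_dn)/(S_up−S_dn) = (22.2455−46.1657)/(101.4545−77.5343) = -1.0000. V = [p*·22.2455 + (1−p*)·46.1657]/1.2 = 20.6000. B = V − Δ·S = 103.0833.
(3,3): S=107.9303. Δ = (V_up−V_dn)/(S_up−S_dn) = (0.0000−22.2455)/(132.7543−101.4545) = -0.7107. V = [p*·0.0000 + (1−p*)·22.2455]/1.2 = 1.9177. B = V − Δ·S = 78.6264.
(2,0): S=51.2488. Δ = (V_up−V_dn)/(S_up−S_dn) = (40.0473−54.9095)/(63.0360−48.1739) = -1.0000. V = [p*·40.0473 + (1−p*)·54.9095]/1.2 = 34.6540. B = V − Δ·S = 85.9028.
(2,1): S=67.0596. Δ = (V_up−V_dn)/(S_up−S_dn) = (20.6000−40.0473)/(82.4833−63.0360) = -1.0000. V = [p*·20.6000 + (1−p*)·40.0473]/1.2 = 18.8432. B = V − Δ·S = 85.9028.
(2,2): S=87.7482. Δ = (V_up−V_dn)/(S_up−S_dn) = (1.9177−20.6000)/(107.9303−82.4833) = -0.7342. V = [p*·1.9177 + (1−p*)·20.6000]/1.2 = 3.2086. B = V − Δ·S = 67.6304.
(1,0): S=54.5200. Δ = (V_up−V_dn)/(S_up−S_dn) = (18.8432−34.6540)/(67.0596−51.2488) = -1.0000. V = [p*·18.8432 + (1−p*)·34.6540]/1.2 = 17.0656. B = V − Δ·S = 71.5856.
(1,1): S=71.3400. Δ = (V_up−V_dn)/(S_up−S_dn) = (3.2086−18.8432)/(87.7482−67.0596) = -0.7557. V = [p*·3.2086 + (1−p*)·18.8432]/1.2 = 4.0217. B = V − Δ·S = 57.9339.
(0,0): S=58.0000. Δ = (V_up−V_dn)/(S_up−S_dn) = (4.0217−17.0656)/(71.3400−54.5200) = -0.7755. V = [p*·4.0217 + (1−p*)·17.0656]/1.2 = 4.4759. B = V − Δ·S = 49.4551.
Self-financing check: at every node Δ·S+B equals the discounted successor values.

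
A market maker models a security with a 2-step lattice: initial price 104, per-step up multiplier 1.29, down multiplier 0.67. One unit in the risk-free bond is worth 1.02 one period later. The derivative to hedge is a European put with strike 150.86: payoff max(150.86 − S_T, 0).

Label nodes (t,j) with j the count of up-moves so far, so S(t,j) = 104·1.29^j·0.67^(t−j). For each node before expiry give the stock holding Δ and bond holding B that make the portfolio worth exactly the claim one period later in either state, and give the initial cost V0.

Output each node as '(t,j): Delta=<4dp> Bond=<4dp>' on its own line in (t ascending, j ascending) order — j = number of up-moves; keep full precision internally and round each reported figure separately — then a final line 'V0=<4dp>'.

(0,0): Delta=-0.8094 Bond=131.9811
(1,0): Delta=-1.0000 Bond=147.9020
(1,1): Delta=-0.7330 Bond=124.3753
V0=47.8038

Risk-neutral probability p* = (R−d)/(u−d) = (1.02−0.67)/(1.29−0.67) = 0.5645.
At expiry t=2: V(2,0)=104.1744, V(2,1)=60.9728, V(2,2)=0.0000
  t=1,j=0: stock 69.6800 → up 89.8872 (V=60.9728), down 46.6856 (V=104.1744). Price 78.2220; hedge Δ=-1.0000, bond B=147.9020.
  t=1,j=1: stock 134.1600 → up 173.0664 (V=0.0000), down 89.8872 (V=60.9728). Price 26.0320; hedge Δ=-0.7330, bond B=124.3753.
  t=0,j=0: stock 104.0000 → up 134.1600 (V=26.0320), down 69.6800 (V=78.2220). Price 47.8038; hedge Δ=-0.8094, bond B=131.9811.
The time-0 hedge costs 47.8038, which is the no-arbitrage price.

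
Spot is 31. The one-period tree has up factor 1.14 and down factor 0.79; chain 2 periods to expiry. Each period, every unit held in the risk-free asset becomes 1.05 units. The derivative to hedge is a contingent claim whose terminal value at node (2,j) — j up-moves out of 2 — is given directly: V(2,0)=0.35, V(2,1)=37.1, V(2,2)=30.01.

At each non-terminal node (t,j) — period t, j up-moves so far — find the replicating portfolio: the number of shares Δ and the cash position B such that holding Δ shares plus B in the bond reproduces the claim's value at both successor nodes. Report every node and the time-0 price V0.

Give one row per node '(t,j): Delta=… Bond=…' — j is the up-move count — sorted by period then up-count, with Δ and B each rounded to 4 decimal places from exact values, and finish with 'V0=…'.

Under the risk-neutral measure, an up-move has probability p* = (R−d)/(u−d) = 0.7429 and values discount at R = 1.05.
Terminal values V(2,·): V(2,0)=0.3500, V(2,1)=37.1000, V(2,2)=30.0100
  t=1,j=0: stock 24.4900 → up 27.9186 (V=37.1000), down 19.3471 (V=0.3500). Price 26.3333; hedge Δ=4.2875, bond B=-78.6667.
  t=1,j=1: stock 35.3400 → up 40.2876 (V=30.0100), down 27.9186 (V=37.1000). Price 30.3173; hedge Δ=-0.5732, bond B=50.5744.
  t=0,j=0: stock 31.0000 → up 35.3400 (V=30.3173), down 24.4900 (V=26.3333). Price 27.8979; hedge Δ=0.3672, bond B=16.5152.
Self-financing check: at every node Δ·S+B equals the discounted successor values.

(0,0): Delta=0.3672 Bond=16.5152
(1,0): Delta=4.2875 Bond=-78.6667
(1,1): Delta=-0.5732 Bond=50.5744
V0=27.8979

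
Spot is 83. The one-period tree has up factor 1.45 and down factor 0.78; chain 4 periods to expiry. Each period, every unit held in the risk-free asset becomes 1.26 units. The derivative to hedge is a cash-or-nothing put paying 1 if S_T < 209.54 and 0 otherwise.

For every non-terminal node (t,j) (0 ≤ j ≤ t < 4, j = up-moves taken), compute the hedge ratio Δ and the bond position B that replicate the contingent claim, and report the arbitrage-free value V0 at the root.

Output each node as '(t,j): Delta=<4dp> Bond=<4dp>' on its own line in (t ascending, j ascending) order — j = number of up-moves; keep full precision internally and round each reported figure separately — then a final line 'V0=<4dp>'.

(0,0): Delta=-0.0033 Bond=0.5666
(1,0): Delta=0.0000 Bond=0.4999
(1,1): Delta=-0.0040 Bond=0.7986
(2,0): Delta=0.0000 Bond=0.6299
(2,1): Delta=0.0000 Bond=0.6299
(2,2): Delta=-0.0049 Bond=1.1552
(3,0): Delta=0.0000 Bond=0.7937
(3,1): Delta=0.0000 Bond=0.7937
(3,2): Delta=0.0000 Bond=0.7937
(3,3): Delta=-0.0059 Bond=1.7176
V0=0.2922

No-arbitrage ⇒ martingale measure with p* = (R−d)/(u−d) = 0.7164.
Payoff layer (t=4): V(4,0)=1.0000, V(4,1)=1.0000, V(4,2)=1.0000, V(4,3)=1.0000, V(4,4)=0.0000
(3,0): S=39.3878. Δ = (V_up−V_dn)/(S_up−S_dn) = (1.0000−1.0000)/(57.1123−30.7225) = 0.0000. V = [p*·1.0000 + (1−p*)·1.0000]/1.26 = 0.7937. B = V − Δ·S = 0.7937.
(3,1): S=73.2209. Δ = (V_up−V_dn)/(S_up−S_dn) = (1.0000−1.0000)/(106.1704−57.1123) = 0.0000. V = [p*·1.0000 + (1−p*)·1.0000]/1.26 = 0.7937. B = V − Δ·S = 0.7937.
(3,2): S=136.1158. Δ = (V_up−V_dn)/(S_up−S_dn) = (1.0000−1.0000)/(197.3680−106.1704) = 0.0000. V = [p*·1.0000 + (1−p*)·1.0000]/1.26 = 0.7937. B = V − Δ·S = 0.7937.
(3,3): S=253.0359. Δ = (V_up−V_dn)/(S_up−S_dn) = (0.0000−1.0000)/(366.9020−197.3680) = -0.0059. V = [p*·0.0000 + (1−p*)·1.0000]/1.26 = 0.2251. B = V − Δ·S = 1.7176.
(2,0): S=50.4972. Δ = (V_up−V_dn)/(S_up−S_dn) = (0.7937−0.7937)/(73.2209−39.3878) = 0.0000. V = [p*·0.7937 + (1−p*)·0.7937]/1.26 = 0.6299. B = V − Δ·S = 0.6299.
(2,1): S=93.8730. Δ = (V_up−V_dn)/(S_up−S_dn) = (0.7937−0.7937)/(136.1158−73.2209) = 0.0000. V = [p*·0.7937 + (1−p*)·0.7937]/1.26 = 0.6299. B = V − Δ·S = 0.6299.
(2,2): S=174.5075. Δ = (V_up−V_dn)/(S_up−S_dn) = (0.2251−0.7937)/(253.0359−136.1158) = -0.0049. V = [p*·0.2251 + (1−p*)·0.7937]/1.26 = 0.3066. B = V − Δ·S = 1.1552.
(1,0): S=64.7400. Δ = (V_up−V_dn)/(S_up−S_dn) = (0.6299−0.6299)/(93.8730−50.4972) = 0.0000. V = [p*·0.6299 + (1−p*)·0.6299]/1.26 = 0.4999. B = V − Δ·S = 0.4999.
(1,1): S=120.3500. Δ = (V_up−V_dn)/(S_up−S_dn) = (0.3066−0.6299)/(174.5075−93.8730) = -0.0040. V = [p*·0.3066 + (1−p*)·0.6299]/1.26 = 0.3161. B = V − Δ·S = 0.7986.
(0,0): S=83.0000. Δ = (V_up−V_dn)/(S_up−S_dn) = (0.3161−0.4999)/(120.3500−64.7400) = -0.0033. V = [p*·0.3161 + (1−p*)·0.4999]/1.26 = 0.2922. B = V − Δ·S = 0.5666.
The time-0 hedge costs 0.2922, which is the no-arbitrage price.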